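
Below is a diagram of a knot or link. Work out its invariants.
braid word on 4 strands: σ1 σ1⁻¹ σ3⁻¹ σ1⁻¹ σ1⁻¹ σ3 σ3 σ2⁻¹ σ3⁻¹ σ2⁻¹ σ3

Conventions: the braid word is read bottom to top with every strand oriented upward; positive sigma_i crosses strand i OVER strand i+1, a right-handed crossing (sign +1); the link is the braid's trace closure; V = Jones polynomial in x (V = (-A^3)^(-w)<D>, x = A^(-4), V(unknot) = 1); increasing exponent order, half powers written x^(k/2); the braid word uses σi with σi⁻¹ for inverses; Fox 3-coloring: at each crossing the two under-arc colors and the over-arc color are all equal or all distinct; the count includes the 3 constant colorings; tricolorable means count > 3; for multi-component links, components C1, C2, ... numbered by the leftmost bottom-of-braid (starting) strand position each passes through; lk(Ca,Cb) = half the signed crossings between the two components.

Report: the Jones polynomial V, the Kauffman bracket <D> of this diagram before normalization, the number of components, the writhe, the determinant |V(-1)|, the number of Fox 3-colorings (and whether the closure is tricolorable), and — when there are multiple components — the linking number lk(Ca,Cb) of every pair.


Jones polynomial: V(x) = x^-3 + x^-2 + x^-1 + 1
<D> = -A^-9 - A^-5 - A^-1 - A^3; writhe -3
components 3, writhe -3 (11 crossings)
linking number lk(C1,C2) = -1
lk(C1,C3): 0
lk(C2,C3) = 0
3-colorings: 9 of 3^11, det 0 — tricolorable
note: the 3 component pairs carry total linking -1


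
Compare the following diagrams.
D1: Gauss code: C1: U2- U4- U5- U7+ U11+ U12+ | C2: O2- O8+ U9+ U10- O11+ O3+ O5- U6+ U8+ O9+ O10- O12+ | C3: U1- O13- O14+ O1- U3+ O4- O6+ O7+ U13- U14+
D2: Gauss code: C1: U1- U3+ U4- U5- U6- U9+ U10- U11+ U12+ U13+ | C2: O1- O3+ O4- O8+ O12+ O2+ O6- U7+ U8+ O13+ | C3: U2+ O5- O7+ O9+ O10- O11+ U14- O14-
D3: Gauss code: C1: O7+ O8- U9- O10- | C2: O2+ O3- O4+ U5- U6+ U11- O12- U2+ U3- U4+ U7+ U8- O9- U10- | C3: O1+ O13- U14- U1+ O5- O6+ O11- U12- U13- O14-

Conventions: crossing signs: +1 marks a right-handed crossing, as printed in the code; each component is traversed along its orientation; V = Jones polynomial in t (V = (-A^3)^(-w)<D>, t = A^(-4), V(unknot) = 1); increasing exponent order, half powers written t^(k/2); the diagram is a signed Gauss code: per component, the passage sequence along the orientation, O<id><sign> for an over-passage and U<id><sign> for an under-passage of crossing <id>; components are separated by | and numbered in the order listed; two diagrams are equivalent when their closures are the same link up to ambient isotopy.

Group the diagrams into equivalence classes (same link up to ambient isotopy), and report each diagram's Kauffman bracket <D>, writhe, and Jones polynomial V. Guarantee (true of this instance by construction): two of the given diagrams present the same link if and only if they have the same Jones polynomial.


classes: {D1, D2} | {D3}
V(D1) = 1 + t + t^2 + t^3  [14 crossings, <D> = A^-6 + A^-2 + A^2 + A^6, w = +2]
D2 (bracket A^-6 + A^-2 + A^2 + A^6; 14 crossings at w = +2): V = 1 + t + t^2 + t^3
D3 (bracket A^-8 + 2 + A^8; 14 crossings at w = -4): V = t^-5 + 2t^-3 + t^-1
note: 2 values of V(t) split the 3 diagrams


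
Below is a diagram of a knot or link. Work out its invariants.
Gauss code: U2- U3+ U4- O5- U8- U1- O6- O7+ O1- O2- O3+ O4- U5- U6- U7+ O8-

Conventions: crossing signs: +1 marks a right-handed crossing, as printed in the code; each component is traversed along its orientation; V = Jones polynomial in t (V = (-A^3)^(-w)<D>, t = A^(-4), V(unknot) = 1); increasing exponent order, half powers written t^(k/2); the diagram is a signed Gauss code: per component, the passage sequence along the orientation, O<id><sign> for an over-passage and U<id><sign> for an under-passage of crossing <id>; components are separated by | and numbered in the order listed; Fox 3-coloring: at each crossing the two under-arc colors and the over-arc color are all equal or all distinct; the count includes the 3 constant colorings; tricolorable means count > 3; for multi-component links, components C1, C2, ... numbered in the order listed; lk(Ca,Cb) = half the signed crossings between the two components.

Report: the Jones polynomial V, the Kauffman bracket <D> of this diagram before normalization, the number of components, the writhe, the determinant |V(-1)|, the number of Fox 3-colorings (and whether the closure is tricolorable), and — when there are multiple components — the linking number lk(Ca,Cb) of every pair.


V = -t^-4 + t^-3 + t^-1
<D> = A^-8 + 1 - A^4 (w = -4)
1 component over 8 crossings, w = -4
9 Fox colorings among 3^8, |V(-1)| = 3: tricolorable
why: the span of V is 3, forcing >= 3 crossings in any diagram


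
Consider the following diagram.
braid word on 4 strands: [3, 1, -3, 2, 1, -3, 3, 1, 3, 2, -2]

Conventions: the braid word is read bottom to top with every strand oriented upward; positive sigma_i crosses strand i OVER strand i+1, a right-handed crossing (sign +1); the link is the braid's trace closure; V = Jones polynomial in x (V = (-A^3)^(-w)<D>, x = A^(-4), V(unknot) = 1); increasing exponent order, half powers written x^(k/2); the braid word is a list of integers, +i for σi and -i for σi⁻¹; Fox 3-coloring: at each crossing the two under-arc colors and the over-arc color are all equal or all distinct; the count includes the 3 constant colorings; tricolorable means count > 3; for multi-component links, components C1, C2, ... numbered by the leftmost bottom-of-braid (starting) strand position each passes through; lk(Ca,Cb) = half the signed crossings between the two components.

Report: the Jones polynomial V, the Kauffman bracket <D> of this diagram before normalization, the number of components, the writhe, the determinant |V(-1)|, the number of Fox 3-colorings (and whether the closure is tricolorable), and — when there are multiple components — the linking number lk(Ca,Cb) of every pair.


V = x + x^3 - x^4
<D> = A^-1 - A^3 - A^11 (w = +5)
1 component over 11 crossings, w = +5
9 Fox colorings among 3^11, |V(-1)| = 3: tricolorable
why: the word shrinks to σ3 σ1 σ3⁻¹ σ2 σ1 σ1 σ3 after cancelling


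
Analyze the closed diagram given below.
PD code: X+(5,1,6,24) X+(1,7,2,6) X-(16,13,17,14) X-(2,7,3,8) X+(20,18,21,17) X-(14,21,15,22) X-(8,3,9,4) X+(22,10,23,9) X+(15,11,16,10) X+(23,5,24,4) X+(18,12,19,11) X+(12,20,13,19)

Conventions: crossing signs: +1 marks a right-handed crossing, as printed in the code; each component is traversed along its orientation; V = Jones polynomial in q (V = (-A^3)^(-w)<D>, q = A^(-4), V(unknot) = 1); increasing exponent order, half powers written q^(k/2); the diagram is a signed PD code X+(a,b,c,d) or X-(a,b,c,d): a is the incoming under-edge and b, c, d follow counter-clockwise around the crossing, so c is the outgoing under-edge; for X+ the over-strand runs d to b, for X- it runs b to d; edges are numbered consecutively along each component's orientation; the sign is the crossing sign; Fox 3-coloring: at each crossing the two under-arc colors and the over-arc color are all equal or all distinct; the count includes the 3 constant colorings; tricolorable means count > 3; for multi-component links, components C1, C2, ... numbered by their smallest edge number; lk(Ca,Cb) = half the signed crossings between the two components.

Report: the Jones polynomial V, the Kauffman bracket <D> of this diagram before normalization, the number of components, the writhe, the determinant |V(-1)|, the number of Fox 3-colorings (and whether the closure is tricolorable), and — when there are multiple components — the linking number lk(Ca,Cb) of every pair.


V(q) = q + q^3 - q^4
bracket: -A^-4 + 1 + A^8, w = +4
1 component, writhe +4, over 12 crossings
det 3, colorings 9 of 3^12 — tricolorable
observation: w = +4 (over 12 crossings) is diagram-only; (-A^3)^(-4) removes it from V


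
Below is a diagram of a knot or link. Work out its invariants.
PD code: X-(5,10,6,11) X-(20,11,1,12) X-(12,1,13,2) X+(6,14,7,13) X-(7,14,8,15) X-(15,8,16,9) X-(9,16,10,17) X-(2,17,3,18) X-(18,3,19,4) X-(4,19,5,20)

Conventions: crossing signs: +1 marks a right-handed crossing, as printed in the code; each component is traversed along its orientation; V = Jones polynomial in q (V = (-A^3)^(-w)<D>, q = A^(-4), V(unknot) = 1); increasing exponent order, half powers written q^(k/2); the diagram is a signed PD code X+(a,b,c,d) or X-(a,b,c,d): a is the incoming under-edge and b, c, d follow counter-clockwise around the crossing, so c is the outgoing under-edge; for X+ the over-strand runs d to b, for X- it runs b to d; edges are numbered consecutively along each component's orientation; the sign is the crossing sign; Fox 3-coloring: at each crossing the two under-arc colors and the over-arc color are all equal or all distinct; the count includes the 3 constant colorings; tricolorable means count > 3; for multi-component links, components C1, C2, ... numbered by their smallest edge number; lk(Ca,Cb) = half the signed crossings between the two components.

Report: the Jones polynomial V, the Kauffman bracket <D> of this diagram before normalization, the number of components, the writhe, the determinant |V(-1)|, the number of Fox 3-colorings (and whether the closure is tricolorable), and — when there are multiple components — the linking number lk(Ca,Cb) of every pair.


Jones polynomial: V(q) = -q^-8 + q^-5 + q^-3
<D> = A^-12 + A^-4 - A^8; writhe -8
components 1, writhe -8 (10 crossings)
3-colorings: 9 of 3^10, det 3 — tricolorable
note: |V(-1)| = 3: so tricolorable, since 3 divides 3


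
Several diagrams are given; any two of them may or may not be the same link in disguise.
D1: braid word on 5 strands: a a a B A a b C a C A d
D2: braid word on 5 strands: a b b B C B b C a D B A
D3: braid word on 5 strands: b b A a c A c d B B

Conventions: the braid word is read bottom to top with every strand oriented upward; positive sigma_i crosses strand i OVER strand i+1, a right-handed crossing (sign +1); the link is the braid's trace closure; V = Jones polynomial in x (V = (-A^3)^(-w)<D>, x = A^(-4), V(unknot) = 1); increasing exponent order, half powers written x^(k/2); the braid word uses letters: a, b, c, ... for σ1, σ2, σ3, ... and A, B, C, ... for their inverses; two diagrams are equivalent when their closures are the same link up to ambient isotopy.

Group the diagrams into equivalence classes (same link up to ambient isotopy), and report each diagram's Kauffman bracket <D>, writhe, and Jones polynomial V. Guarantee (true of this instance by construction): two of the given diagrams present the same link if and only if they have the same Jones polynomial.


equivalence classes: {D1} | {D2} | {D3}
D1 (bracket -A^-10 + A^2 + 2A^6 + A^10 + A^14; 12 crossings at w = +2): V = x^-2 + x^-1 + 2 + x - x^4
D2 (bracket A^-6 + A^-2 + A^2 + A^6; 12 crossings at w = -2): V = x^-3 + x^-2 + x^-1 + 1
D3 (bracket A^-6 + A^-2 + A^2 + A^6; 10 crossings at w = +2): V = 1 + x + x^2 + x^3
key observation: 3 values of V(x) split the 3 diagrams


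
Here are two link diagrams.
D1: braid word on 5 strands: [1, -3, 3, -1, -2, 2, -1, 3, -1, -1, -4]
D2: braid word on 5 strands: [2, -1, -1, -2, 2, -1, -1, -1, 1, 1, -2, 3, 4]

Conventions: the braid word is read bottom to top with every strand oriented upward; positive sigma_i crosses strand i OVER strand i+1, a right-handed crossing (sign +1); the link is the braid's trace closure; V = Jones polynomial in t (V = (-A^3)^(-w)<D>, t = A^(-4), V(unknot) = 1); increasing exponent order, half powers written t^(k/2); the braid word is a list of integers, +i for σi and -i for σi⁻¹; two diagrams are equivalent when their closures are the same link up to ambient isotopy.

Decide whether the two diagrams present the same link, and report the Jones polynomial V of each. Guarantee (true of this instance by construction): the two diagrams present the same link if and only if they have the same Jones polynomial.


same link: yes
V(D1) = t^(-9/2) - t^(-5/2) - t^(-3/2) - t^(-1/2)  [11 crossings, <D> = A^-7 + A^-3 + A - A^9, w = -3]
V(D2) = t^(-9/2) - t^(-5/2) - t^(-3/2) - t^(-1/2)  [13 crossings, <D> = A^-1 + A^3 + A^7 - A^15, w = -1]
insight: Markov moves rewrite D1 (11 crossings) into D2 (13)


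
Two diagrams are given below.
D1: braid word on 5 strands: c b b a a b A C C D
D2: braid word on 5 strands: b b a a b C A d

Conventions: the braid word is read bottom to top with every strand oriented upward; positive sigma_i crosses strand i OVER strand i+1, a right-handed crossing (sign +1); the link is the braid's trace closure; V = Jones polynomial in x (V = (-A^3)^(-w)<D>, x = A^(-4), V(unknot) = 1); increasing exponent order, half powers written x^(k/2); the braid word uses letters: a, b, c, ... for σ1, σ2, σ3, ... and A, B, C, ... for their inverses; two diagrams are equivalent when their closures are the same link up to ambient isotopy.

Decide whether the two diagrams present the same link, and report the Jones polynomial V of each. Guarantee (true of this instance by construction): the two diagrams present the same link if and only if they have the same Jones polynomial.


equivalent: yes
D1 (bracket -A^-18 + A^-14 - A^-10 + 2A^-6 - A^-2 + A^2; 10 crossings at w = +2): V = x - x^2 + 2x^3 - x^4 + x^5 - x^6
D2 (bracket -A^-12 + A^-8 - A^-4 + 2 - A^4 + A^8; 8 crossings at w = +4): V = x - x^2 + 2x^3 - x^4 + x^5 - x^6
key observation: D2 (8 crossings) and D1 (10) are Markov-related braid presentations


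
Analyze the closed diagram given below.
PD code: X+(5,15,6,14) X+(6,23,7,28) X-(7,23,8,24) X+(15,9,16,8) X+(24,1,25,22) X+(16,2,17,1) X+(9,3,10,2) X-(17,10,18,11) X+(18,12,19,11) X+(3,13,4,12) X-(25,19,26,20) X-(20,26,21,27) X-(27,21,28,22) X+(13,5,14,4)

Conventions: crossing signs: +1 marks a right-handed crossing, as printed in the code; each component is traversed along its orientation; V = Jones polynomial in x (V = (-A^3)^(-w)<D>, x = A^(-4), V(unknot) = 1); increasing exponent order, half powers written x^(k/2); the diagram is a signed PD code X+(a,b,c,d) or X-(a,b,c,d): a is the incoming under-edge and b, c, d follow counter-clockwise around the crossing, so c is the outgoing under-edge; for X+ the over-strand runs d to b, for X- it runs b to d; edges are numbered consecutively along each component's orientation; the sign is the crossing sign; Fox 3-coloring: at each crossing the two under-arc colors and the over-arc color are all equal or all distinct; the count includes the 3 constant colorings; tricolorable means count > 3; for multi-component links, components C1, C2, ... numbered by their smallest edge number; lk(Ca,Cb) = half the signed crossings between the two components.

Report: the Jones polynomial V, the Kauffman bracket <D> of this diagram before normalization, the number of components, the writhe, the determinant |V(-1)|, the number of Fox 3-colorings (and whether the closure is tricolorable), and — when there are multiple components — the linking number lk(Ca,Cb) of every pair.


Jones polynomial: V(x) = -x^(-1/2) - 2x^(3/2) + x^(5/2) - 2x^(7/2) + 2x^(9/2) - x^(11/2) + x^(13/2)
<D> = A^-14 - A^-10 + 2A^-6 - 2A^-2 + A^2 - 2A^6 - A^14; writhe +4
components 2, writhe +4 (14 crossings)
linking number lk(C1,C2) = -1
3-colorings: 3 of 3^14, det 10 — not tricolorable
note: w = +4 (over 14 crossings) is diagram-only; (-A^3)^(-4) removes it from V


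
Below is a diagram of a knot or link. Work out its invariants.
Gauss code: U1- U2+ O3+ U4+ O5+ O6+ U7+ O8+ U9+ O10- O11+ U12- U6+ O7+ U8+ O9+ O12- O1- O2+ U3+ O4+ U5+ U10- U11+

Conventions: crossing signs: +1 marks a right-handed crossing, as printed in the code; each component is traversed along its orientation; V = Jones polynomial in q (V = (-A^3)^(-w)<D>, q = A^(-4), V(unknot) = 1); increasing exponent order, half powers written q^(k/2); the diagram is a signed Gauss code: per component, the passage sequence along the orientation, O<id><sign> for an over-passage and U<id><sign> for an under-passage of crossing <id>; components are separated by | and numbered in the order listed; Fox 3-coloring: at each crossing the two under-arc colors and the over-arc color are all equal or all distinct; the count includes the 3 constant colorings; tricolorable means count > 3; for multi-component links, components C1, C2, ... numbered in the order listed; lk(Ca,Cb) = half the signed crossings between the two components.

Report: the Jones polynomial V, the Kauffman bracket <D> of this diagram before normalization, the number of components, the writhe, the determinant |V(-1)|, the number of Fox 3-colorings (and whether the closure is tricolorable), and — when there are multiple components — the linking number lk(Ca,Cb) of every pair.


V(q) = q^2 + 2q^4 - 2q^5 + q^6 - 2q^7 + q^8
bracket: A^-14 - 2A^-10 + A^-6 - 2A^-2 + 2A^2 + A^10, w = +6
1 component, writhe +6, over 12 crossings
det 9, colorings 27 of 3^12 — tricolorable
observation: w = +6 (over 12 crossings) is diagram-only; (-A^3)^(-6) removes it from V


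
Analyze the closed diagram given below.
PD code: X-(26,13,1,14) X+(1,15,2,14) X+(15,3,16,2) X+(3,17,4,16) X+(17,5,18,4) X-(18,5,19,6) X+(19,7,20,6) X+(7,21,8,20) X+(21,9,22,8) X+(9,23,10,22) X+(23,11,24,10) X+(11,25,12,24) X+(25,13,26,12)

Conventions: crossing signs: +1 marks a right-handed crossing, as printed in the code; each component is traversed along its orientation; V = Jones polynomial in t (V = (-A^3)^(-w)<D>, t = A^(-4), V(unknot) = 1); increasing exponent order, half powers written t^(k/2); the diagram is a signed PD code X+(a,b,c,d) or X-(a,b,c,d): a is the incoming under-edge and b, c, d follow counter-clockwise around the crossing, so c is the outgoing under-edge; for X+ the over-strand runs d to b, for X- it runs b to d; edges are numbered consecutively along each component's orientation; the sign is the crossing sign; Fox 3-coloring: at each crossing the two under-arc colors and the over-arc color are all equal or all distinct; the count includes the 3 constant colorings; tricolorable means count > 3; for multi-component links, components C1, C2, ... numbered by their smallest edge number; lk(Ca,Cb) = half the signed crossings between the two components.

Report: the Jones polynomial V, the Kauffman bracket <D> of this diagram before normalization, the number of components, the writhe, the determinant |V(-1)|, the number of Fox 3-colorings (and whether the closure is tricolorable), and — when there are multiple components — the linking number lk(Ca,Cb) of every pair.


V(t) = t^4 + t^6 - t^7 + t^8 - t^9 + t^10 - t^11 + t^12 - t^13
bracket: A^-25 - A^-21 + A^-17 - A^-13 + A^-9 - A^-5 + A^-1 - A^3 - A^11, w = +9
1 component, writhe +9, over 13 crossings
det 9, colorings 9 of 3^13 — tricolorable
observation: det 9 = |V(-1)|; divisible by 3, so tricolorable


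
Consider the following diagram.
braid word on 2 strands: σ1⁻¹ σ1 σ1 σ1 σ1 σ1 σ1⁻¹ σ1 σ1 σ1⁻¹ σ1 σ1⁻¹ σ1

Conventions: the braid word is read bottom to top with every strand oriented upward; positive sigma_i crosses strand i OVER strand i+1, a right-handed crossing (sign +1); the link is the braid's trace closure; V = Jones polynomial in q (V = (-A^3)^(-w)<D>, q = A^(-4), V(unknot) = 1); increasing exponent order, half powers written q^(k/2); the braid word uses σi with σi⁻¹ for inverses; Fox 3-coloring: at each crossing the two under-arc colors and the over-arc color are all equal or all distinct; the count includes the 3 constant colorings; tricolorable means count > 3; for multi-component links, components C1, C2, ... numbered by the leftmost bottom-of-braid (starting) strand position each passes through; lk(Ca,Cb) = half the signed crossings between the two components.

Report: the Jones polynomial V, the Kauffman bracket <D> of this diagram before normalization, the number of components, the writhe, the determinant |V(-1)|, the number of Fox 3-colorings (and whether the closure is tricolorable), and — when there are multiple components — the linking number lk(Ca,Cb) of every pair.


V = q^2 + q^4 - q^5 + q^6 - q^7
<D> = A^-13 - A^-9 + A^-5 - A^-1 - A^7 (w = +5)
1 component over 13 crossings, w = +5
3 Fox colorings among 3^13, |V(-1)| = 5: not tricolorable
why: V spans 5 powers of q: at least 5 crossings in any diagram


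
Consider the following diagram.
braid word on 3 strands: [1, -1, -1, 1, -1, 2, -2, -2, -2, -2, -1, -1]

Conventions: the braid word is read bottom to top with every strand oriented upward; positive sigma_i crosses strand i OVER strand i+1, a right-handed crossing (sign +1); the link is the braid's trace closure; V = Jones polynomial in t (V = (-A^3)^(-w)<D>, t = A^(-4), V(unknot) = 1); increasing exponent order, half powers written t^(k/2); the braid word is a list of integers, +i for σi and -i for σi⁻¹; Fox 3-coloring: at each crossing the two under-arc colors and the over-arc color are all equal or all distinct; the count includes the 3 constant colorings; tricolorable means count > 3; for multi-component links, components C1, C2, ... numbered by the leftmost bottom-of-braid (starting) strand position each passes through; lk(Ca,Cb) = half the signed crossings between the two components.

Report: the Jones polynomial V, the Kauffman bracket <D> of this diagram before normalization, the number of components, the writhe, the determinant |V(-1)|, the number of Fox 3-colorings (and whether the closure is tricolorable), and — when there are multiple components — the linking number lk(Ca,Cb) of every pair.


V(t) = t^-8 - 2t^-7 + t^-6 - 2t^-5 + 2t^-4 + t^-2
bracket: A^-10 + 2A^-2 - 2A^2 + A^6 - 2A^10 + A^14, w = -6
1 component, writhe -6, over 12 crossings
det 9, colorings 27 of 3^12 — tricolorable
observation: w = -6 (over 12 crossings) is diagram-only; (-A^3)^(6) removes it from V


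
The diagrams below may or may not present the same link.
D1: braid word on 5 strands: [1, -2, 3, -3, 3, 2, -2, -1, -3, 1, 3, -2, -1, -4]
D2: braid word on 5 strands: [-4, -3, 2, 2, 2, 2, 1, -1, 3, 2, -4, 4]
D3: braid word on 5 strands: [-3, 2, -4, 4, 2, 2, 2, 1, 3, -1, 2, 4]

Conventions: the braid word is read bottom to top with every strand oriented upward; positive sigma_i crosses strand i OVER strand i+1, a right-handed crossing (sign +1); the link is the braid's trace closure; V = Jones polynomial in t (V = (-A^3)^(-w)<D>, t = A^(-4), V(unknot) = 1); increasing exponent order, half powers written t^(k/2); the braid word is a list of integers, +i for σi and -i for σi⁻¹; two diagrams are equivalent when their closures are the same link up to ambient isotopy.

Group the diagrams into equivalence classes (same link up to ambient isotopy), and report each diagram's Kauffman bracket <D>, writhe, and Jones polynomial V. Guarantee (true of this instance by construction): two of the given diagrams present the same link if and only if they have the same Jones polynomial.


equivalence classes: {D1} | {D2, D3}
D1 (bracket A^-6 + A^-2 + A^2 + A^6; 14 crossings at w = -2): V = t^-3 + t^-2 + t^-1 + 1
V(D2) = t + t^2 + t^3 + t^6  [12 crossings, <D> = A^-12 + 1 + A^4 + A^8, w = +4]
V(D3) = t + t^2 + t^3 + t^6  (w +6, c 12, <D> = A^-6 + A^6 + A^10 + A^14)
observation: 2 values of V(t) split the 3 diagrams


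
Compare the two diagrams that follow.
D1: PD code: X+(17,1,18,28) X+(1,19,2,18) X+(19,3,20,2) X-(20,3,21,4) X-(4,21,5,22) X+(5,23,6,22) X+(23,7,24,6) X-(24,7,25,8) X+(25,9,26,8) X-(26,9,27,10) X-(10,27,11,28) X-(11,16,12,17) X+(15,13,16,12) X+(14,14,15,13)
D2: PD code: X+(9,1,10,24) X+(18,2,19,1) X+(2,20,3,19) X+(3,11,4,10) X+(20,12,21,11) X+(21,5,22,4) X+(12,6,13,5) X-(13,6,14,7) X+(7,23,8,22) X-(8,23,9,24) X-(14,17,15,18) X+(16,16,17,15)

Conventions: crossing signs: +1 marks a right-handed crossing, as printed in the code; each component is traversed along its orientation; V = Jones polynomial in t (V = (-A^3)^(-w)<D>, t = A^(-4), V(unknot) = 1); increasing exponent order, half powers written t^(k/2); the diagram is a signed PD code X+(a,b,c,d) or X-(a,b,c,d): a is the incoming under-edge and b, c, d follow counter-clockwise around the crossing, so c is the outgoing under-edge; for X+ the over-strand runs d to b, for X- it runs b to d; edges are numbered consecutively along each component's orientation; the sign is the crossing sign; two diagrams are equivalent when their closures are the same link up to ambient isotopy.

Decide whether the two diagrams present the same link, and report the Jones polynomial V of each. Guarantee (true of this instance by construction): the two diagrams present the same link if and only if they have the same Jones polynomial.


equivalent: no
V(D1) = 1  (w +2, c 14, <D> = A^6)
V(D2) = t^2 + t^4 - t^5 + t^6 - t^7  (w +6, c 12, <D> = -A^-10 + A^-6 - A^-2 + A^2 + A^10)
why: V(t) takes 2 values over 2 diagrams, fixing the grouping


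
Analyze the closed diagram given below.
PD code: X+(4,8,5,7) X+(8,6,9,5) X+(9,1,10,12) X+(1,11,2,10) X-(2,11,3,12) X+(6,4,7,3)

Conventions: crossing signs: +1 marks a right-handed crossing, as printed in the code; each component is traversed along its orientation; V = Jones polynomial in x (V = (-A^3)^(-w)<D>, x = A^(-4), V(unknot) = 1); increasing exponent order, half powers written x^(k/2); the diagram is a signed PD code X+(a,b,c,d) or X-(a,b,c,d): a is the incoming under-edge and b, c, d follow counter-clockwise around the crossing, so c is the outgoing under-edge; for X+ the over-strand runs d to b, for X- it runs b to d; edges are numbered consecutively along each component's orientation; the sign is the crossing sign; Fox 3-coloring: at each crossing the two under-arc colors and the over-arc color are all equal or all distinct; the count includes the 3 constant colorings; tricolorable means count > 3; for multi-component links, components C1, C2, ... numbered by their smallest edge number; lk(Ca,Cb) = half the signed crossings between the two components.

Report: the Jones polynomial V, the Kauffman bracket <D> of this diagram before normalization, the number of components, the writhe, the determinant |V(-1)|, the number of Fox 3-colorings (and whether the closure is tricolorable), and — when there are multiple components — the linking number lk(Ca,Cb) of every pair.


V(x) = x + x^3 - x^4
bracket: -A^-4 + 1 + A^8, w = +4
1 component, writhe +4, over 6 crossings
det 3, colorings 9 of 3^6 — tricolorable
observation: det 3 = |V(-1)|; divisible by 3, so tricolorable


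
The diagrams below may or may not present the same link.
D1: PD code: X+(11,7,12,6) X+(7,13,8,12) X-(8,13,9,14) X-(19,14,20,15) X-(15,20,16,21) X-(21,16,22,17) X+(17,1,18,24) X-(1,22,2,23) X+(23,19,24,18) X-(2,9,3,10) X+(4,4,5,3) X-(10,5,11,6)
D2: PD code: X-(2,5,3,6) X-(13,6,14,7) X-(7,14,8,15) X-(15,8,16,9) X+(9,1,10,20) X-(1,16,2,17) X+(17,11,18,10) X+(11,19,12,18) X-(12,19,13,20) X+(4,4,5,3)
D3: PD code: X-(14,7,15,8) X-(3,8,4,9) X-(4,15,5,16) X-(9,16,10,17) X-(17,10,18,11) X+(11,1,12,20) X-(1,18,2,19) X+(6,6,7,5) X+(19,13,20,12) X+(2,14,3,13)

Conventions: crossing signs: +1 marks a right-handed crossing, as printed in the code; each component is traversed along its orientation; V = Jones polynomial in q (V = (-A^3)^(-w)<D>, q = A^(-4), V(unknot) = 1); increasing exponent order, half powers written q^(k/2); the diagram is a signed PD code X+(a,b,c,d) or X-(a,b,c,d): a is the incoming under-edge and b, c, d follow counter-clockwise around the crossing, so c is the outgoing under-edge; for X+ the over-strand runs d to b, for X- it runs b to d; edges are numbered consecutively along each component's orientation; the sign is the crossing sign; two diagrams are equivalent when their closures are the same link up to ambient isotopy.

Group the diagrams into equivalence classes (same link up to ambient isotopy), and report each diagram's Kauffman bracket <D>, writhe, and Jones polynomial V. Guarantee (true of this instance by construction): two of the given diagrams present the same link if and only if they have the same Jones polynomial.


grouping into links: {D1, D2, D3}
V(D1) = q^-5 - 2q^-4 + 2q^-3 - 2q^-2 + 2q^-1 - 1 + q  (w -2, c 12, <D> = A^-10 - A^-6 + 2A^-2 - 2A^2 + 2A^6 - 2A^10 + A^14)
V(D2) = q^-5 - 2q^-4 + 2q^-3 - 2q^-2 + 2q^-1 - 1 + q  [10 crossings, <D> = A^-10 - A^-6 + 2A^-2 - 2A^2 + 2A^6 - 2A^10 + A^14, w = -2]
V(D3) = q^-5 - 2q^-4 + 2q^-3 - 2q^-2 + 2q^-1 - 1 + q  (w -2, c 10, <D> = A^-10 - A^-6 + 2A^-2 - 2A^2 + 2A^6 - 2A^10 + A^14)
key observation: all 3 diagrams share one V(q), hence one class


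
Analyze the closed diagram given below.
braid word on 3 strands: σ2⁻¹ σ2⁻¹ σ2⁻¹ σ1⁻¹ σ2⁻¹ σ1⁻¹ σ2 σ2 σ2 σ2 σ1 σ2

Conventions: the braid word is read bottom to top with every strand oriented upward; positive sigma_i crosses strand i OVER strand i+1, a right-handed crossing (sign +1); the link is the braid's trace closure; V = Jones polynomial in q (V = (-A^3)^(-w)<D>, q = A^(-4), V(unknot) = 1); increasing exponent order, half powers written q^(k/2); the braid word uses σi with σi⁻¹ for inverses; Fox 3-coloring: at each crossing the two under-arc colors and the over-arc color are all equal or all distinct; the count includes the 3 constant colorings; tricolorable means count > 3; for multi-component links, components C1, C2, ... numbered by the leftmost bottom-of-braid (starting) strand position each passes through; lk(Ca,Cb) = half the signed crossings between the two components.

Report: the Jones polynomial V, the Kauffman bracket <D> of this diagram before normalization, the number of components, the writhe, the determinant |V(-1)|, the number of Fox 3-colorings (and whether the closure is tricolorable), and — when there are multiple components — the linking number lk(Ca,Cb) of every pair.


V(q) = -q^-3 + q^-2 - q^-1 + 3 - q + q^2 - q^3
bracket: -A^-12 + A^-8 - A^-4 + 3 - A^4 + A^8 - A^12, w = 0
1 component, writhe 0, over 12 crossings
det 9, colorings 27 of 3^12 — tricolorable
observation: V is palindromic (span 6, det 9): q -> 1/q fixes it; necessary, not sufficient, for amphichirality


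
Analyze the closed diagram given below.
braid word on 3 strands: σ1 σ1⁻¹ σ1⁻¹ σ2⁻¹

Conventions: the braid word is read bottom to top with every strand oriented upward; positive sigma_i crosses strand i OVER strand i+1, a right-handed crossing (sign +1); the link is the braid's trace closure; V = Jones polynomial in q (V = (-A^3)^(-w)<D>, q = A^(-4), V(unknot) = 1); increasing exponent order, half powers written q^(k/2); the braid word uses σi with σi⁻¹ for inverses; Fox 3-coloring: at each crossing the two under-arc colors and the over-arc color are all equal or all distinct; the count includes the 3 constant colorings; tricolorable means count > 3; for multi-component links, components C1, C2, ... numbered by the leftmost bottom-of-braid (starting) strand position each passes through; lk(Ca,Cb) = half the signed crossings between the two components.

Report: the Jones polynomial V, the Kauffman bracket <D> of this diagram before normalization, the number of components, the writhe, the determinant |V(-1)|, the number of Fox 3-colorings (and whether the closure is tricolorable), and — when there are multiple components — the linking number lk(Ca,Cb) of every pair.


V = 1
<D> = A^-6 (w = -2)
1 component over 4 crossings, w = -2
3 Fox colorings among 3^4, |V(-1)| = 1: not tricolorable
why: det 1 = |V(-1)|; not divisible by 3, so not tricolorable


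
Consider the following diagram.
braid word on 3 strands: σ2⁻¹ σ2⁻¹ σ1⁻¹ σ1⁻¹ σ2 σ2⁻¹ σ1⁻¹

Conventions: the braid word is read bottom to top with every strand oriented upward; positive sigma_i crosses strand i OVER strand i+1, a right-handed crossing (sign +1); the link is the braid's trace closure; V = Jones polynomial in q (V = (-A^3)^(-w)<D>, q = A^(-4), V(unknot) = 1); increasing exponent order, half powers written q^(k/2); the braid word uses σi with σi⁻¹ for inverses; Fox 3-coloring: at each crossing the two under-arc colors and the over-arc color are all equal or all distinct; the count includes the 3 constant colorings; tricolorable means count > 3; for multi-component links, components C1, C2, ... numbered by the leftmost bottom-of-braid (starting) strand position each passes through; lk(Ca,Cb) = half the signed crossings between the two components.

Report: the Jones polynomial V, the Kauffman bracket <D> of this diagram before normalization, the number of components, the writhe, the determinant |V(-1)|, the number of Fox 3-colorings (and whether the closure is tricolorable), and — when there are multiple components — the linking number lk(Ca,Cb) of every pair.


V = q^(-13/2) - q^(-11/2) + q^(-9/2) - 2q^(-7/2) - q^(-3/2)
<D> = A^-9 + 2A^-1 - A^3 + A^7 - A^11 (w = -5)
2 components over 7 crossings, w = -5
lk(C1,C2): -1
9 Fox colorings among 3^7, |V(-1)| = 6: tricolorable
why: w = -5 shifts under R1 moves; the (-A^3)^(5) factor cancels that in V


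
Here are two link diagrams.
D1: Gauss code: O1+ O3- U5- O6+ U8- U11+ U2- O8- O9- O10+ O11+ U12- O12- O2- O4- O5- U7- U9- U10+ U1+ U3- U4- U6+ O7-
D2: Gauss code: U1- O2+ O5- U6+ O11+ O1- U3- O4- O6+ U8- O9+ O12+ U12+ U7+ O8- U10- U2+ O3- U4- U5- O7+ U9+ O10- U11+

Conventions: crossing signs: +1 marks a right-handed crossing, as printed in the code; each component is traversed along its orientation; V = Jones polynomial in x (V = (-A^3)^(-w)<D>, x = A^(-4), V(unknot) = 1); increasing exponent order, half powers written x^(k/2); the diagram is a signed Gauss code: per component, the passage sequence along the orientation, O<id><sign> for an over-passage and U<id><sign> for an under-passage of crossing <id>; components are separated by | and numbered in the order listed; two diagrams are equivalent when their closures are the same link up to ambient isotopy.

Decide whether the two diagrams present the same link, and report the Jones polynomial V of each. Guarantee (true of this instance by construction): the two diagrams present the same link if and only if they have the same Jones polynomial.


equivalent: no
V(D1) = 1  (w -4, c 12, <D> = A^-12)
V(D2) = x^-4 - x^-3 + x^-2 - 2x^-1 + 2 - x + x^2  [12 crossings, <D> = A^-8 - A^-4 + 2 - 2A^4 + A^8 - A^12 + A^16, w = 0]
key observation: comparing 2 Jones polynomials yields 2 groups


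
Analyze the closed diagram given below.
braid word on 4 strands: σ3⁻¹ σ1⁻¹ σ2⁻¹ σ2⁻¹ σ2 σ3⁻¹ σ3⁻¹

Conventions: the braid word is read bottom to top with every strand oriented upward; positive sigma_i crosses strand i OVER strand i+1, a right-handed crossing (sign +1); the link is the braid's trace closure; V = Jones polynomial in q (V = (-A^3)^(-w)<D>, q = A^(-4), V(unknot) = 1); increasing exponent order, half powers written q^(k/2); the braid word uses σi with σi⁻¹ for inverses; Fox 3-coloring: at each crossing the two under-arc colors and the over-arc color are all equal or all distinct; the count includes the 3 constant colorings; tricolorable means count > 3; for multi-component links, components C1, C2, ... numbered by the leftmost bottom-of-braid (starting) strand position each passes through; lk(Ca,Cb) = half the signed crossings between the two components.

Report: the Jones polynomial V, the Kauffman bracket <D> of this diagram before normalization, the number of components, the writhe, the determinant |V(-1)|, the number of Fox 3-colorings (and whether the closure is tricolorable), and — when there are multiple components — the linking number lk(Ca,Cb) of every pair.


V = -q^-4 + q^-3 + q^-1
<D> = -A^-11 - A^-3 + A (w = -5)
1 component over 7 crossings, w = -5
9 Fox colorings among 3^7, |V(-1)| = 3: tricolorable
why: w = -5 shifts under R1 moves; the (-A^3)^(5) factor cancels that in V


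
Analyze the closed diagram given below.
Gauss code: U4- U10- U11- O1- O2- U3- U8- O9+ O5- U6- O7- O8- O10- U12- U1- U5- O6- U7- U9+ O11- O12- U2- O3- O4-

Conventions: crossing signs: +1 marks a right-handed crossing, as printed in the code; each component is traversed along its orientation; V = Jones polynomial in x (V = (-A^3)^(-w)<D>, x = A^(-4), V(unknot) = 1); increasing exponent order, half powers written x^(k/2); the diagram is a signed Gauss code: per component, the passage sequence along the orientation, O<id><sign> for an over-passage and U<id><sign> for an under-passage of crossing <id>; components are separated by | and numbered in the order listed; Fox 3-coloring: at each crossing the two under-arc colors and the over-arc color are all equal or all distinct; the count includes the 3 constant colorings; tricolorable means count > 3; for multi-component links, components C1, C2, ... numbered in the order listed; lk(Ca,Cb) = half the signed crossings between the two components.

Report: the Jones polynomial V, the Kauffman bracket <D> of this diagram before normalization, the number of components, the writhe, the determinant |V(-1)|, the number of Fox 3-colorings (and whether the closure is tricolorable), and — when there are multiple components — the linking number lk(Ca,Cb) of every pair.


V(x) = x^-11 - 3x^-10 + 3x^-9 - 4x^-8 + 4x^-7 - 3x^-6 + 3x^-5 - x^-4 + x^-3
bracket: A^-18 - A^-14 + 3A^-10 - 3A^-6 + 4A^-2 - 4A^2 + 3A^6 - 3A^10 + A^14, w = -10
1 component, writhe -10, over 12 crossings
det 23, colorings 3 of 3^12 — not tricolorable
observation: |V(-1)| = 23: so not tricolorable, since 3 does not divide 23


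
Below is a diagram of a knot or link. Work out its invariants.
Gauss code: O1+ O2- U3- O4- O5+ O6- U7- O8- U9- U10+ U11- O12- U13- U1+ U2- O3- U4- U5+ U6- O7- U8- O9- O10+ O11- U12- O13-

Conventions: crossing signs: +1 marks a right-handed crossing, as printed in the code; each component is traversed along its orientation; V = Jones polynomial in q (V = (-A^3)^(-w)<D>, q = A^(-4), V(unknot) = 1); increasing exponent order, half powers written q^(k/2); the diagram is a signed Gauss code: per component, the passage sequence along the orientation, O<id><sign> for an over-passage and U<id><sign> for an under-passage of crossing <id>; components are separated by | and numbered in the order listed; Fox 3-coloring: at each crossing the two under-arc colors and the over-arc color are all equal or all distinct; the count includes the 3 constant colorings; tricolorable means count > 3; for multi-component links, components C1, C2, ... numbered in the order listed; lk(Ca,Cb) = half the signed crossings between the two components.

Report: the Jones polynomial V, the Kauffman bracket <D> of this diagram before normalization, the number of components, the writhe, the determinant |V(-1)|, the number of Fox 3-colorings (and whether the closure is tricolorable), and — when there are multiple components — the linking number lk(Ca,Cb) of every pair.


V = -q^-10 + q^-9 - q^-8 + q^-7 - q^-6 + q^-5 + q^-3
<D> = -A^-9 - A^-1 + A^3 - A^7 + A^11 - A^15 + A^19 (w = -7)
1 component over 13 crossings, w = -7
3 Fox colorings among 3^13, |V(-1)| = 7: not tricolorable
why: |V(-1)| = 7: so not tricolorable, since 3 does not divide 7


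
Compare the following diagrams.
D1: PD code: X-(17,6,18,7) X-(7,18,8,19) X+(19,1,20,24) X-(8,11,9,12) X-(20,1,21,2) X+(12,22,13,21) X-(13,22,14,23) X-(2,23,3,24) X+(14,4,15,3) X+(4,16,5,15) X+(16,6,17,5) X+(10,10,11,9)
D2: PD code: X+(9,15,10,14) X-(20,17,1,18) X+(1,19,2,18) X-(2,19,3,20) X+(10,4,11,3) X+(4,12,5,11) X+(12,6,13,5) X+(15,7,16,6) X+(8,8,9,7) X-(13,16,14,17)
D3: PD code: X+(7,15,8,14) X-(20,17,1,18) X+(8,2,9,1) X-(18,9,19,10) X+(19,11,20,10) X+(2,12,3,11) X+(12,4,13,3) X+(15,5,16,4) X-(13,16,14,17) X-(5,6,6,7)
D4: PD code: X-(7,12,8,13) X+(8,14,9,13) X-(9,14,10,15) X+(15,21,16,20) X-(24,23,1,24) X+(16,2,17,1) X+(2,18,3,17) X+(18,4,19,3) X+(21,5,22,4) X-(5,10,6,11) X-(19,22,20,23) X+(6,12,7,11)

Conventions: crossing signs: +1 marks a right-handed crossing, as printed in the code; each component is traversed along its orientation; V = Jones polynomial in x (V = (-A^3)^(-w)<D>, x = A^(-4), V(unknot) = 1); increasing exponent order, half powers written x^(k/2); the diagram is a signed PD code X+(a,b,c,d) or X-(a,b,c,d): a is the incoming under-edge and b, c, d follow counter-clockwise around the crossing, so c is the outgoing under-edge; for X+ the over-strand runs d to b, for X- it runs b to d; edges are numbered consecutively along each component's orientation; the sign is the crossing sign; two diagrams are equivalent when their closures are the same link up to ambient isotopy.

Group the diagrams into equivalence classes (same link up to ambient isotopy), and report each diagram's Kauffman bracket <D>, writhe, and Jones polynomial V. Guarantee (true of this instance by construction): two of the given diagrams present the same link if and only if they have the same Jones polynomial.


equivalence classes: {D1} | {D2, D3, D4}
D1 (bracket 1; 12 crossings at w = 0): V = 1
V(D2) = x - x^2 + 2x^3 - x^4 + x^5 - x^6  [10 crossings, <D> = -A^-12 + A^-8 - A^-4 + 2 - A^4 + A^8, w = +4]
D3 (bracket -A^-18 + A^-14 - A^-10 + 2A^-6 - A^-2 + A^2; 10 crossings at w = +2): V = x - x^2 + 2x^3 - x^4 + x^5 - x^6
V(D4) = x - x^2 + 2x^3 - x^4 + x^5 - x^6  (w +2, c 12, <D> = -A^-18 + A^-14 - A^-10 + 2A^-6 - A^-2 + A^2)
key observation: comparing 4 Jones polynomials yields 2 groups
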